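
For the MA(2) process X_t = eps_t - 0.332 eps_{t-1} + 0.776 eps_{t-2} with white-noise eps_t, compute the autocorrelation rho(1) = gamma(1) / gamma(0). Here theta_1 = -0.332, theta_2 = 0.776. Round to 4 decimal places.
\rho(1) = -0.3443

For an MA(q) process with theta_0 = 1, the autocovariance is
  gamma(k) = sigma^2 * sum_{i=0..q-k} theta_i * theta_{i+k},
and rho(k) = gamma(k) / gamma(0). Sigma^2 cancels.
  numerator   = (1)*(-0.332) + (-0.332)*(0.776) = -0.589632.
  denominator = (1)^2 + (-0.332)^2 + (0.776)^2 = 1.7124.
  rho(1) = -0.589632 / 1.7124 = -0.3443.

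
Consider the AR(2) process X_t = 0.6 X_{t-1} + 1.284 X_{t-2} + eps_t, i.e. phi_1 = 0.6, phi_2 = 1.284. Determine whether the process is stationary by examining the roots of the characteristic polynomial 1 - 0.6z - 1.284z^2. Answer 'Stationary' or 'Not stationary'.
\text{Not stationary}

The AR(p) characteristic polynomial is P(z) = 1 - 0.6z - 1.284z^2.
Stationarity requires all roots to lie outside the unit circle, i.e. |z| > 1 for every root.
Set 1 + (-0.6) z + (-1.284) z^2 = 0, i.e. a z^2 + b z + c = 0 with a = -1.284, b = -0.6, c = 1.
Discriminant D = b^2 - 4ac = (-0.6)^2 - 4*(-1.284)*1 = 0.36 - (-5.136) = 5.496.
D >= 0, so the roots are real: z = (-b +/- sqrt(D)) / (2a) = (0.6 +/- 2.344355) / (-2.568).
  z_1 = (0.6 + 2.344355) / (-2.568) = -1.1466,   |z_1| = 1.1466.
  z_2 = (0.6 - 2.344355) / (-2.568) = 0.6793,   |z_2| = 0.6793.
Moduli of all roots: 1.1466, 0.6793.
All moduli strictly greater than 1? No.
Verdict: Not stationary.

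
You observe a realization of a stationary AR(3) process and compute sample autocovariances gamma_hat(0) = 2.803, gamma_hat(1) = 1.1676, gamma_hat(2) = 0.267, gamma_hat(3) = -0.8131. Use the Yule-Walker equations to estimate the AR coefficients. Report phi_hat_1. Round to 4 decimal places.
\hat\phi_{1} = 0.4220

The Yule-Walker equations for an AR(p) process read, in matrix form,
  Gamma_p phi = r_p,   with   (Gamma_p)_{ij} = gamma(|i - j|),
                       (r_p)_i = gamma(i),   i,j = 1..p.
Substitute the sample gammas (Toeplitz matrix and right-hand side of size 3):
  Gamma_p = [[2.803, 1.1676, 0.267], [1.1676, 2.803, 1.1676], [0.267, 1.1676, 2.803]]
  r_p     = [1.1676, 0.267, -0.8131]
Written out (R1..R3):
  (R1) 2.803 phi_1 + 1.1676 phi_2 + 0.267 phi_3 = 1.1676
  (R2) 1.1676 phi_1 + 2.803 phi_2 + 1.1676 phi_3 = 0.267
  (R3) 0.267 phi_1 + 1.1676 phi_2 + 2.803 phi_3 = -0.8131
Gaussian elimination:
  R2 <- R2 - (1.1676/2.803) R1 = R2 - (0.416554) R1:  2.316632 phi_2 + 1.05638 phi_3 = -0.219368
  R3 <- R3 - (0.267/2.803) R1 = R3 - (0.095255) R1:  1.05638 phi_2 + 2.777567 phi_3 = -0.92432
  R3 <- R3 - (1.05638/2.316632) R2 = R3 - (0.455998) R2:  2.295859 phi_3 = -0.824288
Back-substitution:
  phi_hat_3 = -0.824288 / 2.295859 = -0.359033
  phi_hat_2 = (-0.219368 - (1.05638)(-0.359033)) / 2.316632 = 0.069026
  phi_hat_1 = (1.1676 - (1.1676)(0.069026) - (0.267)(-0.359033)) / 2.803 = 0.422001
So phi_hat = [0.4220, 0.0690, -0.3590].
Therefore phi_hat_1 = 0.4220.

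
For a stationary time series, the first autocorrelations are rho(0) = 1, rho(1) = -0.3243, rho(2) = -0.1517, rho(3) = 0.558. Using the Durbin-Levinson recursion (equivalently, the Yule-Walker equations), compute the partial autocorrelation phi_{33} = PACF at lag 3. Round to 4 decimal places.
\phi_{33} = 0.4891

The PACF at lag k is phi_{kk}, the last component of the solution
to the Yule-Walker system G_k phi = r_k where
  (G_k)_{ij} = rho(|i - j|), (r_k)_i = rho(i), i,j = 1..k.
Equivalently, Durbin-Levinson gives phi_{kk} iteratively:
  phi_{11} = rho(1)
  phi_{kk} = [rho(k) - sum_{j=1..k-1} phi_{k-1,j} rho(k-j)]
            / [1 - sum_{j=1..k-1} phi_{k-1,j} rho(j)],
  phi_{k,j} = phi_{k-1,j} - phi_{kk} phi_{k-1,k-j},  j = 1..k-1.
Step k = 1:
  phi_11 = rho(1) = -0.3243.
Step k = 2:
  phi_22 = [rho(2) - phi_11 rho(1)] / [1 - phi_11 rho(1)] = [-0.1517 - (-0.3243)(-0.3243)] / [1 - (-0.3243)(-0.3243)]
         = -0.25687049 / 0.89482951 = -0.287061.
  Update: phi_21 = phi_11 - phi_22 phi_11 = -0.3243 - (-0.287061)(-0.3243) = -0.417394.
Step k = 3:
  phi_33 = [rho(3) - phi_21 rho(2) - phi_22 rho(1)] / [1 - phi_21 rho(1) - phi_22 rho(2)]
    numerator   = 0.558 - (-0.417394)(-0.1517) - (-0.287061)(-0.3243) = 0.40158753
    denominator = 1 - (-0.417394)(-0.3243) - (-0.287061)(-0.1517) = 0.82109206
  phi_33 = 0.40158753 / 0.82109206 = 0.4891.
Therefore phi_{33} = 0.4891.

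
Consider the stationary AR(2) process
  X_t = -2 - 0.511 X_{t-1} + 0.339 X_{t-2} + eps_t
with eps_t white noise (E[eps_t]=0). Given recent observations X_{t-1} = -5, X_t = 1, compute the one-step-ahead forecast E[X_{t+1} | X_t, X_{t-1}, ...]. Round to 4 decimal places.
E[X_{t+1} \mid \mathcal F_t] = -4.2060

For an AR(p) model X_t = c + sum_i phi_i X_{t-i} + eps_t, the
one-step-ahead conditional mean is
  E[X_{t+1} | X_t, ...] = c + sum_i phi_i X_{t+1-i}.
Substitute known values:
  E[X_{t+1} | ...] = -2 + (-0.511) * (1) + (0.339) * (-5)
                   = -4.2060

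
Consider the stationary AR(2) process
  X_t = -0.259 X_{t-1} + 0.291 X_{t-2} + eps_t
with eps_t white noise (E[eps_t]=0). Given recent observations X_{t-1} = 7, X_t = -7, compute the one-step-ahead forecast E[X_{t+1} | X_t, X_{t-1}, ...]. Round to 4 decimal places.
E[X_{t+1} \mid \mathcal F_t] = 3.8500

For an AR(p) model X_t = c + sum_i phi_i X_{t-i} + eps_t, the
one-step-ahead conditional mean is
  E[X_{t+1} | X_t, ...] = c + sum_i phi_i X_{t+1-i}.
Substitute known values:
  E[X_{t+1} | ...] = (-0.259) * (-7) + (0.291) * (7)
                   = 3.8500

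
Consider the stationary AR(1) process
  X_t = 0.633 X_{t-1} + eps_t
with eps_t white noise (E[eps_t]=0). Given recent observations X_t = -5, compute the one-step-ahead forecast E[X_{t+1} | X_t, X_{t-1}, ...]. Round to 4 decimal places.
E[X_{t+1} \mid \mathcal F_t] = -3.1650

For an AR(p) model X_t = c + sum_i phi_i X_{t-i} + eps_t, the
one-step-ahead conditional mean is
  E[X_{t+1} | X_t, ...] = c + sum_i phi_i X_{t+1-i}.
Substitute known values:
  E[X_{t+1} | ...] = (0.633) * (-5)
                   = -3.1650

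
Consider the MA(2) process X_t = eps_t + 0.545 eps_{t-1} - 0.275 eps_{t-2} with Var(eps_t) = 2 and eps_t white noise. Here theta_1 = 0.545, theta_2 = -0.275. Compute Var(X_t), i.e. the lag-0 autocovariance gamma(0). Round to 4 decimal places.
\gamma(0) = 2.7453

For an MA(q) process X_t = eps_t + sum_i theta_i eps_{t-i} with
Var(eps_t) = sigma^2, the variance is
  gamma(0) = sigma^2 * (1 + sum_i theta_i^2).
  sum_i theta_i^2 = (0.545)^2 + (-0.275)^2 = 0.297025 + 0.075625 = 0.37265.
  gamma(0) = 2 * (1 + 0.37265) = 2 * 1.37265 = 2.7453.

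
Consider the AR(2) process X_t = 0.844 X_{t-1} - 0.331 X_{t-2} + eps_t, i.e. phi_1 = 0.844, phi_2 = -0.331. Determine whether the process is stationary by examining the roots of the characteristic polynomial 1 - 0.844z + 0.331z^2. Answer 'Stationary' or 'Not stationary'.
\text{Stationary}

The AR(p) characteristic polynomial is P(z) = 1 - 0.844z + 0.331z^2.
Stationarity requires all roots to lie outside the unit circle, i.e. |z| > 1 for every root.
Set 1 + (-0.844) z + (0.331) z^2 = 0, i.e. a z^2 + b z + c = 0 with a = 0.331, b = -0.844, c = 1.
Discriminant D = b^2 - 4ac = (-0.844)^2 - 4*(0.331)*1 = 0.712336 - (1.324) = -0.611664.
D < 0, so the roots are the complex-conjugate pair z = (-b +/- i sqrt(-D)) / (2a) = 1.2749 +/- 1.1814i.
For a conjugate pair |z|^2 = z * conj(z) = (product of roots) = c/a = 1/(0.331) = 3.021148, so |z| = sqrt(3.021148) = 1.7381 for both roots.
Moduli of all roots: 1.7381, 1.7381.
All moduli strictly greater than 1? Yes.
Verdict: Stationary.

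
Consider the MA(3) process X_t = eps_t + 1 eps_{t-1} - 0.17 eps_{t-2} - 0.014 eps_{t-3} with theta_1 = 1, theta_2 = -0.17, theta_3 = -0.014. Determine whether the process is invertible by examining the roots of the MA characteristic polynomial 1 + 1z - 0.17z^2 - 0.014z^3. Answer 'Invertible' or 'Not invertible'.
\text{Not invertible}

The MA(q) characteristic polynomial is P(z) = 1 + 1z - 0.17z^2 - 0.014z^3.
Invertibility requires all roots to lie outside the unit circle, i.e. |z| > 1 for every root.
Degree 3: look for a simple real root z0 first, then factor out (1 - z/z0) and solve the remaining quadratic.
Testing z0 = 5: P(5) = 1 + (1)(5) + (-0.17)(5)^2 + (-0.014)(5)^3
  = 1 + (5) + (-4.25) + (-1.75) = 0.  So z_0 = 5 is a root, |z_0| = 5.
Divide out the factor (1 - 0.2 z) = (1 - z/z0) (since 1/z0 = 0.2):
  P(z) = (1 - 0.2 z)(1 + (1.2) z + (0.07) z^2)
  [check: z-coef 1.2 - (0.2) = 1; z^2-coef 0.07 - (0.2)(1.2) = -0.17; z^3-coef -(0.2)(0.07) = -0.014.]
Remaining roots from the quadratic factor 1 + (1.2) z + (0.07) z^2:
  Set 1 + (1.2) z + (0.07) z^2 = 0, i.e. a z^2 + b z + c = 0 with a = 0.07, b = 1.2, c = 1.
  Discriminant D = b^2 - 4ac = (1.2)^2 - 4*(0.07)*1 = 1.44 - (0.28) = 1.16.
  D >= 0, so the roots are real: z = (-b +/- sqrt(D)) / (2a) = (-1.2 +/- 1.077033) / (0.14).
    z_1 = (-1.2 + 1.077033) / (0.14) = -0.8783,   |z_1| = 0.8783.
    z_2 = (-1.2 - 1.077033) / (0.14) = -16.2645,   |z_2| = 16.2645.
Moduli of all roots: 5.0000, 0.8783, 16.2645.
All moduli strictly greater than 1? No.
Verdict: Not invertible.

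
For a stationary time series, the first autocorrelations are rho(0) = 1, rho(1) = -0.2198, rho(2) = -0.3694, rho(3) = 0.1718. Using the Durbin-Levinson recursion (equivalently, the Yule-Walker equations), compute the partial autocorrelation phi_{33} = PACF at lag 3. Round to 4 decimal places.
\phi_{33} = -0.0540

The PACF at lag k is phi_{kk}, the last component of the solution
to the Yule-Walker system G_k phi = r_k where
  (G_k)_{ij} = rho(|i - j|), (r_k)_i = rho(i), i,j = 1..k.
Equivalently, Durbin-Levinson gives phi_{kk} iteratively:
  phi_{11} = rho(1)
  phi_{kk} = [rho(k) - sum_{j=1..k-1} phi_{k-1,j} rho(k-j)]
            / [1 - sum_{j=1..k-1} phi_{k-1,j} rho(j)],
  phi_{k,j} = phi_{k-1,j} - phi_{kk} phi_{k-1,k-j},  j = 1..k-1.
Step k = 1:
  phi_11 = rho(1) = -0.2198.
Step k = 2:
  phi_22 = [rho(2) - phi_11 rho(1)] / [1 - phi_11 rho(1)] = [-0.3694 - (-0.2198)(-0.2198)] / [1 - (-0.2198)(-0.2198)]
         = -0.41771204 / 0.95168796 = -0.438917.
  Update: phi_21 = phi_11 - phi_22 phi_11 = -0.2198 - (-0.438917)(-0.2198) = -0.316274.
Step k = 3:
  phi_33 = [rho(3) - phi_21 rho(2) - phi_22 rho(1)] / [1 - phi_21 rho(1) - phi_22 rho(2)]
    numerator   = 0.1718 - (-0.316274)(-0.3694) - (-0.438917)(-0.2198) = -0.04150556
    denominator = 1 - (-0.316274)(-0.2198) - (-0.438917)(-0.3694) = 0.76834704
  phi_33 = -0.04150556 / 0.76834704 = -0.054.
Therefore phi_{33} = -0.0540.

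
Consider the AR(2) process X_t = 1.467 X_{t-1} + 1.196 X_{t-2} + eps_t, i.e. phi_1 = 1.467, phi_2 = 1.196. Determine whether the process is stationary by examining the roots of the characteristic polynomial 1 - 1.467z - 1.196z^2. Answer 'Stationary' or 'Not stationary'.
\text{Not stationary}

The AR(p) characteristic polynomial is P(z) = 1 - 1.467z - 1.196z^2.
Stationarity requires all roots to lie outside the unit circle, i.e. |z| > 1 for every root.
Set 1 + (-1.467) z + (-1.196) z^2 = 0, i.e. a z^2 + b z + c = 0 with a = -1.196, b = -1.467, c = 1.
Discriminant D = b^2 - 4ac = (-1.467)^2 - 4*(-1.196)*1 = 2.152089 - (-4.784) = 6.936089.
D >= 0, so the roots are real: z = (-b +/- sqrt(D)) / (2a) = (1.467 +/- 2.633646) / (-2.392).
  z_1 = (1.467 + 2.633646) / (-2.392) = -1.7143,   |z_1| = 1.7143.
  z_2 = (1.467 - 2.633646) / (-2.392) = 0.4877,   |z_2| = 0.4877.
Moduli of all roots: 1.7143, 0.4877.
All moduli strictly greater than 1? No.
Verdict: Not stationary.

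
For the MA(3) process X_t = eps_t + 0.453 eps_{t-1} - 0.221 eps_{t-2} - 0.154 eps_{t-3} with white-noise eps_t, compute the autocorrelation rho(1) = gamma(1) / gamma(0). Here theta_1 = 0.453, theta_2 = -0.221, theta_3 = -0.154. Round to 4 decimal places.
\rho(1) = 0.3028

For an MA(q) process with theta_0 = 1, the autocovariance is
  gamma(k) = sigma^2 * sum_{i=0..q-k} theta_i * theta_{i+k},
and rho(k) = gamma(k) / gamma(0). Sigma^2 cancels.
  numerator   = (1)*(0.453) + (0.453)*(-0.221) + (-0.221)*(-0.154) = 0.386921.
  denominator = (1)^2 + (0.453)^2 + (-0.221)^2 + (-0.154)^2 = 1.277766.
  rho(1) = 0.386921 / 1.277766 = 0.3028.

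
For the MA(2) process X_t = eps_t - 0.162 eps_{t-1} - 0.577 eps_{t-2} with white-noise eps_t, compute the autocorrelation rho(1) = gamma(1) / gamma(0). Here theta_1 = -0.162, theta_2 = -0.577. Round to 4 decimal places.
\rho(1) = -0.0504

For an MA(q) process with theta_0 = 1, the autocovariance is
  gamma(k) = sigma^2 * sum_{i=0..q-k} theta_i * theta_{i+k},
and rho(k) = gamma(k) / gamma(0). Sigma^2 cancels.
  numerator   = (1)*(-0.162) + (-0.162)*(-0.577) = -0.068526.
  denominator = (1)^2 + (-0.162)^2 + (-0.577)^2 = 1.359173.
  rho(1) = -0.068526 / 1.359173 = -0.0504.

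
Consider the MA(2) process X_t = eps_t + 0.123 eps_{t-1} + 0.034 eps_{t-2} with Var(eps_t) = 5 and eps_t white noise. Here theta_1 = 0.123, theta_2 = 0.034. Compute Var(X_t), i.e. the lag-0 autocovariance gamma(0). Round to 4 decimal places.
\gamma(0) = 5.0814

For an MA(q) process X_t = eps_t + sum_i theta_i eps_{t-i} with
Var(eps_t) = sigma^2, the variance is
  gamma(0) = sigma^2 * (1 + sum_i theta_i^2).
  sum_i theta_i^2 = (0.123)^2 + (0.034)^2 = 0.015129 + 0.001156 = 0.016285.
  gamma(0) = 5 * (1 + 0.016285) = 5 * 1.016285 = 5.081425, which rounds to 5.0814.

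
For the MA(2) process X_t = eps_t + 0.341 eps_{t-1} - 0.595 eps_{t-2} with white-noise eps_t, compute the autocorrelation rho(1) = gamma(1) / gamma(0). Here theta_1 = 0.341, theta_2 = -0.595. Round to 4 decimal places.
\rho(1) = 0.0939

For an MA(q) process with theta_0 = 1, the autocovariance is
  gamma(k) = sigma^2 * sum_{i=0..q-k} theta_i * theta_{i+k},
and rho(k) = gamma(k) / gamma(0). Sigma^2 cancels.
  numerator   = (1)*(0.341) + (0.341)*(-0.595) = 0.138105.
  denominator = (1)^2 + (0.341)^2 + (-0.595)^2 = 1.470306.
  rho(1) = 0.138105 / 1.470306 = 0.0939.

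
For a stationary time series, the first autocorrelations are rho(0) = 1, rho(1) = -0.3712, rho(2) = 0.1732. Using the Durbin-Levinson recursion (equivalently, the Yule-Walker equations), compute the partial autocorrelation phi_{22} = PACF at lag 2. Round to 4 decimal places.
\phi_{22} = 0.0411

The PACF at lag k is phi_{kk}, the last component of the solution
to the Yule-Walker system G_k phi = r_k where
  (G_k)_{ij} = rho(|i - j|), (r_k)_i = rho(i), i,j = 1..k.
Equivalently, Durbin-Levinson gives phi_{kk} iteratively:
  phi_{11} = rho(1)
  phi_{kk} = [rho(k) - sum_{j=1..k-1} phi_{k-1,j} rho(k-j)]
            / [1 - sum_{j=1..k-1} phi_{k-1,j} rho(j)],
  phi_{k,j} = phi_{k-1,j} - phi_{kk} phi_{k-1,k-j},  j = 1..k-1.
Step k = 1:
  phi_11 = rho(1) = -0.3712.
Step k = 2:
  phi_22 = [rho(2) - phi_11 rho(1)] / [1 - phi_11 rho(1)] = [0.1732 - (-0.3712)(-0.3712)] / [1 - (-0.3712)(-0.3712)]
         = 0.03541056 / 0.86221056 = 0.0411.
Therefore phi_{22} = 0.0411.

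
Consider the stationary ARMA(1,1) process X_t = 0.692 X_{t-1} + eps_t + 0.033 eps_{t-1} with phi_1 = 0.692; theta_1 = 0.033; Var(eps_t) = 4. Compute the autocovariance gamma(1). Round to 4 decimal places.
\gamma(1) = 5.6918

Multiply the model equation by X_{t-k} and take expectations. With theta_0 = psi_0 = 1 and psi_j the MA(infinity) weights, this gives
  gamma(k) - sum_i phi_i gamma(k-i) = c_k,
  c_k = sigma^2 * sum_{j=k..q} theta_j psi_{j-k}   (c_k = 0 for k > q),
using gamma(-m) = gamma(m).
psi-weights needed (psi_j = theta_j + sum_i phi_i psi_{j-i}):
  psi_1 = theta_1 + phi_1 = 0.033 + (0.692) = 0.725
Right-hand sides:
  c_0 = sigma^2 (1 + theta_1 psi_1) = 4 * (1 + (0.033)(0.725)) = 4 * 1.023925 = 4.0957
  c_1 = sigma^2 theta_1 = 4 * (0.033) = 0.132
  c_2 = 0
Equations for k = 0 and k = 1 (AR order 1):
  gamma(0) = phi_1 gamma(1) + c_0
  gamma(1) = phi_1 gamma(0) + c_1
Substituting the second into the first: gamma(0) (1 - phi_1^2) = c_0 + phi_1 c_1, so
  gamma(0) = (c_0 + phi_1 c_1) / (1 - phi_1^2) = (4.0957 + (0.692)(0.132)) / (1 - (0.692)^2) = 4.187044 / 0.521136 = 8.034455.
  gamma(1) = phi_1 gamma(0) + c_1 = (0.692)(8.034455) + (0.132) = 5.691843.
Therefore gamma(1) = 5.6918 (to 4 decimal places).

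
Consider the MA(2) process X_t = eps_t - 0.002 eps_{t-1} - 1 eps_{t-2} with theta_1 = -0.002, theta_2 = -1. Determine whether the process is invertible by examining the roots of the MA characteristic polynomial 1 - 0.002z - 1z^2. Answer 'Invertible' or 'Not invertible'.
\text{Not invertible}

The MA(q) characteristic polynomial is P(z) = 1 - 0.002z - 1z^2.
Invertibility requires all roots to lie outside the unit circle, i.e. |z| > 1 for every root.
Set 1 + (-0.002) z + (-1) z^2 = 0, i.e. a z^2 + b z + c = 0 with a = -1, b = -0.002, c = 1.
Discriminant D = b^2 - 4ac = (-0.002)^2 - 4*(-1)*1 = 0.000004 - (-4) = 4.000004.
D >= 0, so the roots are real: z = (-b +/- sqrt(D)) / (2a) = (0.002 +/- 2.000001) / (-2).
  z_1 = (0.002 + 2.000001) / (-2) = -1.001,   |z_1| = 1.001.
  z_2 = (0.002 - 2.000001) / (-2) = 0.999,   |z_2| = 0.999.
Moduli of all roots: 1.0010, 0.9990.
All moduli strictly greater than 1? No.
Verdict: Not invertible.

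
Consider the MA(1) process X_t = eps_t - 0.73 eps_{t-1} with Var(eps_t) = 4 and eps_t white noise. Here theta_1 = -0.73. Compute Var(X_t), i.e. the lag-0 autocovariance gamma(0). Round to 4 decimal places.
\gamma(0) = 6.1316

For an MA(q) process X_t = eps_t + sum_i theta_i eps_{t-i} with
Var(eps_t) = sigma^2, the variance is
  gamma(0) = sigma^2 * (1 + sum_i theta_i^2).
  sum_i theta_i^2 = (-0.73)^2 = 0.5329.
  gamma(0) = 4 * (1 + 0.5329) = 4 * 1.5329 = 6.1316.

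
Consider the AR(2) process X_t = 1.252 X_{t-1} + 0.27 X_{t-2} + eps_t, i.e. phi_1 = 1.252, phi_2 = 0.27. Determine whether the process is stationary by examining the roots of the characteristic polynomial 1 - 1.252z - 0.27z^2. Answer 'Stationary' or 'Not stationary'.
\text{Not stationary}

The AR(p) characteristic polynomial is P(z) = 1 - 1.252z - 0.27z^2.
Stationarity requires all roots to lie outside the unit circle, i.e. |z| > 1 for every root.
Set 1 + (-1.252) z + (-0.27) z^2 = 0, i.e. a z^2 + b z + c = 0 with a = -0.27, b = -1.252, c = 1.
Discriminant D = b^2 - 4ac = (-1.252)^2 - 4*(-0.27)*1 = 1.567504 - (-1.08) = 2.647504.
D >= 0, so the roots are real: z = (-b +/- sqrt(D)) / (2a) = (1.252 +/- 1.627115) / (-0.54).
  z_1 = (1.252 + 1.627115) / (-0.54) = -5.3317,   |z_1| = 5.3317.
  z_2 = (1.252 - 1.627115) / (-0.54) = 0.6947,   |z_2| = 0.6947.
Moduli of all roots: 5.3317, 0.6947.
All moduli strictly greater than 1? No.
Verdict: Not stationary.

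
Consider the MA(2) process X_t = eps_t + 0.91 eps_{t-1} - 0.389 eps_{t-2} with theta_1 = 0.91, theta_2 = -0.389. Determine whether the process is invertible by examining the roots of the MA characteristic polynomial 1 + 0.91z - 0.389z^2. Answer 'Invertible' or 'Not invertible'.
\text{Not invertible}

The MA(q) characteristic polynomial is P(z) = 1 + 0.91z - 0.389z^2.
Invertibility requires all roots to lie outside the unit circle, i.e. |z| > 1 for every root.
Set 1 + (0.91) z + (-0.389) z^2 = 0, i.e. a z^2 + b z + c = 0 with a = -0.389, b = 0.91, c = 1.
Discriminant D = b^2 - 4ac = (0.91)^2 - 4*(-0.389)*1 = 0.8281 - (-1.556) = 2.3841.
D >= 0, so the roots are real: z = (-b +/- sqrt(D)) / (2a) = (-0.91 +/- 1.544053) / (-0.778).
  z_1 = (-0.91 + 1.544053) / (-0.778) = -0.815,   |z_1| = 0.815.
  z_2 = (-0.91 - 1.544053) / (-0.778) = 3.1543,   |z_2| = 3.1543.
Moduli of all roots: 0.8150, 3.1543.
All moduli strictly greater than 1? No.
Verdict: Not invertible.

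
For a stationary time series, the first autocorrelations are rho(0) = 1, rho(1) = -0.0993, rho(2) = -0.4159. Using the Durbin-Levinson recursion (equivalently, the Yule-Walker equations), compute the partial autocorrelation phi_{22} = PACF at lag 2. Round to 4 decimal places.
\phi_{22} = -0.4300

The PACF at lag k is phi_{kk}, the last component of the solution
to the Yule-Walker system G_k phi = r_k where
  (G_k)_{ij} = rho(|i - j|), (r_k)_i = rho(i), i,j = 1..k.
Equivalently, Durbin-Levinson gives phi_{kk} iteratively:
  phi_{11} = rho(1)
  phi_{kk} = [rho(k) - sum_{j=1..k-1} phi_{k-1,j} rho(k-j)]
            / [1 - sum_{j=1..k-1} phi_{k-1,j} rho(j)],
  phi_{k,j} = phi_{k-1,j} - phi_{kk} phi_{k-1,k-j},  j = 1..k-1.
Step k = 1:
  phi_11 = rho(1) = -0.0993.
Step k = 2:
  phi_22 = [rho(2) - phi_11 rho(1)] / [1 - phi_11 rho(1)] = [-0.4159 - (-0.0993)(-0.0993)] / [1 - (-0.0993)(-0.0993)]
         = -0.42576049 / 0.99013951 = -0.43.
Therefore phi_{22} = -0.4300.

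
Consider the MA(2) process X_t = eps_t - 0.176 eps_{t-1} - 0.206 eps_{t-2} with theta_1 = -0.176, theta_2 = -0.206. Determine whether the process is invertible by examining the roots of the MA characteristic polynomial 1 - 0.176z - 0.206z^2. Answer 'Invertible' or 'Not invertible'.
\text{Invertible}

The MA(q) characteristic polynomial is P(z) = 1 - 0.176z - 0.206z^2.
Invertibility requires all roots to lie outside the unit circle, i.e. |z| > 1 for every root.
Set 1 + (-0.176) z + (-0.206) z^2 = 0, i.e. a z^2 + b z + c = 0 with a = -0.206, b = -0.176, c = 1.
Discriminant D = b^2 - 4ac = (-0.176)^2 - 4*(-0.206)*1 = 0.030976 - (-0.824) = 0.854976.
D >= 0, so the roots are real: z = (-b +/- sqrt(D)) / (2a) = (0.176 +/- 0.924649) / (-0.412).
  z_1 = (0.176 + 0.924649) / (-0.412) = -2.6715,   |z_1| = 2.6715.
  z_2 = (0.176 - 0.924649) / (-0.412) = 1.8171,   |z_2| = 1.8171.
Moduli of all roots: 2.6715, 1.8171.
All moduli strictly greater than 1? Yes.
Verdict: Invertible.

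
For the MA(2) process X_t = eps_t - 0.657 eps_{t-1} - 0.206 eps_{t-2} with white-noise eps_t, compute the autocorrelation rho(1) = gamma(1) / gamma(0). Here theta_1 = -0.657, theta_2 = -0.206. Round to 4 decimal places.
\rho(1) = -0.3539

For an MA(q) process with theta_0 = 1, the autocovariance is
  gamma(k) = sigma^2 * sum_{i=0..q-k} theta_i * theta_{i+k},
and rho(k) = gamma(k) / gamma(0). Sigma^2 cancels.
  numerator   = (1)*(-0.657) + (-0.657)*(-0.206) = -0.521658.
  denominator = (1)^2 + (-0.657)^2 + (-0.206)^2 = 1.474085.
  rho(1) = -0.521658 / 1.474085 = -0.3539.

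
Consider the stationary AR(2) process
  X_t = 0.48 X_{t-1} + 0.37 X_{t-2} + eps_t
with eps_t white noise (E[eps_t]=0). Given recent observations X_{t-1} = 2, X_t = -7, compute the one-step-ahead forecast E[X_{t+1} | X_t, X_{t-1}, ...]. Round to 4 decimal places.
E[X_{t+1} \mid \mathcal F_t] = -2.6200

For an AR(p) model X_t = c + sum_i phi_i X_{t-i} + eps_t, the
one-step-ahead conditional mean is
  E[X_{t+1} | X_t, ...] = c + sum_i phi_i X_{t+1-i}.
Substitute known values:
  E[X_{t+1} | ...] = (0.48) * (-7) + (0.37) * (2)
                   = -2.6200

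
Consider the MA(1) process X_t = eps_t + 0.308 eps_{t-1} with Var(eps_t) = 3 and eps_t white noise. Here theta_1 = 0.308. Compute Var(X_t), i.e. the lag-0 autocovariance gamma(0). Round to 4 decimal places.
\gamma(0) = 3.2846

For an MA(q) process X_t = eps_t + sum_i theta_i eps_{t-i} with
Var(eps_t) = sigma^2, the variance is
  gamma(0) = sigma^2 * (1 + sum_i theta_i^2).
  sum_i theta_i^2 = (0.308)^2 = 0.094864.
  gamma(0) = 3 * (1 + 0.094864) = 3 * 1.094864 = 3.284592, which rounds to 3.2846.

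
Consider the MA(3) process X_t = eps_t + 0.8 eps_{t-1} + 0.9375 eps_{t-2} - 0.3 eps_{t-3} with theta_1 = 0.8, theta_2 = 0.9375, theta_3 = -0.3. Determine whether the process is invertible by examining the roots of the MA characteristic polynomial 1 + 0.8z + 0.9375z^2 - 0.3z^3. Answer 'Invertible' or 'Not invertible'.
\text{Not invertible}

The MA(q) characteristic polynomial is P(z) = 1 + 0.8z + 0.9375z^2 - 0.3z^3.
Invertibility requires all roots to lie outside the unit circle, i.e. |z| > 1 for every root.
Degree 3: look for a simple real root z0 first, then factor out (1 - z/z0) and solve the remaining quadratic.
Testing z0 = 4: P(4) = 1 + (0.8)(4) + (0.9375)(4)^2 + (-0.3)(4)^3
  = 1 + (3.2) + (15) + (-19.2) = 0.  So z_0 = 4 is a root, |z_0| = 4.
Divide out the factor (1 - 0.25 z) = (1 - z/z0) (since 1/z0 = 0.25):
  P(z) = (1 - 0.25 z)(1 + (1.05) z + (1.2) z^2)
  [check: z-coef 1.05 - (0.25) = 0.8; z^2-coef 1.2 - (0.25)(1.05) = 0.9375; z^3-coef -(0.25)(1.2) = -0.3.]
Remaining roots from the quadratic factor 1 + (1.05) z + (1.2) z^2:
  Set 1 + (1.05) z + (1.2) z^2 = 0, i.e. a z^2 + b z + c = 0 with a = 1.2, b = 1.05, c = 1.
  Discriminant D = b^2 - 4ac = (1.05)^2 - 4*(1.2)*1 = 1.1025 - (4.8) = -3.6975.
  D < 0, so the roots are the complex-conjugate pair z = (-b +/- i sqrt(-D)) / (2a) = -0.4375 +/- 0.8012i.
  For a conjugate pair |z|^2 = z * conj(z) = (product of roots) = c/a = 1/(1.2) = 0.833333, so |z| = sqrt(0.833333) = 0.9129 for both roots.
Moduli of all roots: 4.0000, 0.9129, 0.9129.
All moduli strictly greater than 1? No.
Verdict: Not invertible.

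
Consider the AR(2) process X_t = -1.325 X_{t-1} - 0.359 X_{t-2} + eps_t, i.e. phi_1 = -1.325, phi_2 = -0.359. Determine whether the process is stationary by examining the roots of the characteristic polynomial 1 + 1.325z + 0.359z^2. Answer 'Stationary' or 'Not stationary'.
\text{Stationary}

The AR(p) characteristic polynomial is P(z) = 1 + 1.325z + 0.359z^2.
Stationarity requires all roots to lie outside the unit circle, i.e. |z| > 1 for every root.
Set 1 + (1.325) z + (0.359) z^2 = 0, i.e. a z^2 + b z + c = 0 with a = 0.359, b = 1.325, c = 1.
Discriminant D = b^2 - 4ac = (1.325)^2 - 4*(0.359)*1 = 1.755625 - (1.436) = 0.319625.
D >= 0, so the roots are real: z = (-b +/- sqrt(D)) / (2a) = (-1.325 +/- 0.565354) / (0.718).
  z_1 = (-1.325 + 0.565354) / (0.718) = -1.058,   |z_1| = 1.058.
  z_2 = (-1.325 - 0.565354) / (0.718) = -2.6328,   |z_2| = 2.6328.
Moduli of all roots: 1.0580, 2.6328.
All moduli strictly greater than 1? Yes.
Verdict: Stationary.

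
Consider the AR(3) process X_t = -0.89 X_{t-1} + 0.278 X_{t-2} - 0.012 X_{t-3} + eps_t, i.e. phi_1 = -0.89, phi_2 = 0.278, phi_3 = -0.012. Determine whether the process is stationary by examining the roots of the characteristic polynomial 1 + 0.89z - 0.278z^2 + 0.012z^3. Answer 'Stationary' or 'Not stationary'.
\text{Not stationary}

The AR(p) characteristic polynomial is P(z) = 1 + 0.89z - 0.278z^2 + 0.012z^3.
Stationarity requires all roots to lie outside the unit circle, i.e. |z| > 1 for every root.
Degree 3: look for a simple real root z0 first, then factor out (1 - z/z0) and solve the remaining quadratic.
Testing z0 = 5: P(5) = 1 + (0.89)(5) + (-0.278)(5)^2 + (0.012)(5)^3
  = 1 + (4.45) + (-6.95) + (1.5) = 0.  So z_0 = 5 is a root, |z_0| = 5.
Divide out the factor (1 - 0.2 z) = (1 - z/z0) (since 1/z0 = 0.2):
  P(z) = (1 - 0.2 z)(1 + (1.09) z + (-0.06) z^2)
  [check: z-coef 1.09 - (0.2) = 0.89; z^2-coef -0.06 - (0.2)(1.09) = -0.278; z^3-coef -(0.2)(-0.06) = 0.012.]
Remaining roots from the quadratic factor 1 + (1.09) z + (-0.06) z^2:
  Set 1 + (1.09) z + (-0.06) z^2 = 0, i.e. a z^2 + b z + c = 0 with a = -0.06, b = 1.09, c = 1.
  Discriminant D = b^2 - 4ac = (1.09)^2 - 4*(-0.06)*1 = 1.1881 - (-0.24) = 1.4281.
  D >= 0, so the roots are real: z = (-b +/- sqrt(D)) / (2a) = (-1.09 +/- 1.195031) / (-0.12).
    z_1 = (-1.09 + 1.195031) / (-0.12) = -0.8753,   |z_1| = 0.8753.
    z_2 = (-1.09 - 1.195031) / (-0.12) = 19.0419,   |z_2| = 19.0419.
Moduli of all roots: 5.0000, 0.8753, 19.0419.
All moduli strictly greater than 1? No.
Verdict: Not stationary.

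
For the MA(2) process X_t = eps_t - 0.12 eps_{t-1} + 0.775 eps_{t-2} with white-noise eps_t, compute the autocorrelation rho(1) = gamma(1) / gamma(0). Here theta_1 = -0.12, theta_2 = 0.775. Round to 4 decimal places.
\rho(1) = -0.1319

For an MA(q) process with theta_0 = 1, the autocovariance is
  gamma(k) = sigma^2 * sum_{i=0..q-k} theta_i * theta_{i+k},
and rho(k) = gamma(k) / gamma(0). Sigma^2 cancels.
  numerator   = (1)*(-0.12) + (-0.12)*(0.775) = -0.213.
  denominator = (1)^2 + (-0.12)^2 + (0.775)^2 = 1.615025.
  rho(1) = -0.213 / 1.615025 = -0.1319.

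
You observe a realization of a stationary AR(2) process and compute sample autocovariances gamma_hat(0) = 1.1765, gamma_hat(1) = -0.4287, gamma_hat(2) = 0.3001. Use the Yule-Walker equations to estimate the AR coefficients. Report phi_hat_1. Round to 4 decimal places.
\hat\phi_{1} = -0.3130

The Yule-Walker equations for an AR(p) process read, in matrix form,
  Gamma_p phi = r_p,   with   (Gamma_p)_{ij} = gamma(|i - j|),
                       (r_p)_i = gamma(i),   i,j = 1..p.
Substitute the sample gammas (Toeplitz matrix and right-hand side of size 2):
  Gamma_p = [[1.1765, -0.4287], [-0.4287, 1.1765]]
  r_p     = [-0.4287, 0.3001]
Written out:
  1.1765 phi_1 - 0.4287 phi_2 = -0.4287
  -0.4287 phi_1 + 1.1765 phi_2 = 0.3001
Solve by Cramer's rule:
  det = gamma(0)^2 - gamma(1)^2 = (1.1765)^2 - (-0.4287)^2 = 1.38415225 - 0.18378369 = 1.20036856
  phi_hat_1 = [gamma(1) gamma(0) - gamma(1) gamma(2)] / det = [(-0.4287)(1.1765) - (-0.4287)(0.3001)] / 1.20036856 = -0.37571268 / 1.20036856 = -0.313
  phi_hat_2 = [gamma(0) gamma(2) - gamma(1)^2] / det = [(1.1765)(0.3001) - (-0.4287)^2] / 1.20036856 = 0.16928396 / 1.20036856 = 0.141
So phi_hat = [-0.3130, 0.1410].
Therefore phi_hat_1 = -0.3130.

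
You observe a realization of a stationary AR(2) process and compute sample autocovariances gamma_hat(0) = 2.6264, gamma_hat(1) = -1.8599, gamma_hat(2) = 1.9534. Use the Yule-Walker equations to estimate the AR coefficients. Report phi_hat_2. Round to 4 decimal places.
\hat\phi_{2} = 0.4860

The Yule-Walker equations for an AR(p) process read, in matrix form,
  Gamma_p phi = r_p,   with   (Gamma_p)_{ij} = gamma(|i - j|),
                       (r_p)_i = gamma(i),   i,j = 1..p.
Substitute the sample gammas (Toeplitz matrix and right-hand side of size 2):
  Gamma_p = [[2.6264, -1.8599], [-1.8599, 2.6264]]
  r_p     = [-1.8599, 1.9534]
Written out:
  2.6264 phi_1 - 1.8599 phi_2 = -1.8599
  -1.8599 phi_1 + 2.6264 phi_2 = 1.9534
Solve by Cramer's rule:
  det = gamma(0)^2 - gamma(1)^2 = (2.6264)^2 - (-1.8599)^2 = 6.89797696 - 3.45922801 = 3.43874895
  phi_hat_1 = [gamma(1) gamma(0) - gamma(1) gamma(2)] / det = [(-1.8599)(2.6264) - (-1.8599)(1.9534)] / 3.43874895 = -1.2517127 / 3.43874895 = -0.364
  phi_hat_2 = [gamma(0) gamma(2) - gamma(1)^2] / det = [(2.6264)(1.9534) - (-1.8599)^2] / 3.43874895 = 1.67118175 / 3.43874895 = 0.486
So phi_hat = [-0.3640, 0.4860].
Therefore phi_hat_2 = 0.4860.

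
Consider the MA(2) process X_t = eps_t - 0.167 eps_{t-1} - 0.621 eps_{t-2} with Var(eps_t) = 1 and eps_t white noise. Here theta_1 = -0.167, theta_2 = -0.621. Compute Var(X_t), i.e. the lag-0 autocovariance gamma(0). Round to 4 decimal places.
\gamma(0) = 1.4135

For an MA(q) process X_t = eps_t + sum_i theta_i eps_{t-i} with
Var(eps_t) = sigma^2, the variance is
  gamma(0) = sigma^2 * (1 + sum_i theta_i^2).
  sum_i theta_i^2 = (-0.167)^2 + (-0.621)^2 = 0.027889 + 0.385641 = 0.41353.
  gamma(0) = 1 * (1 + 0.41353) = 1 * 1.41353 = 1.41353, which rounds to 1.4135.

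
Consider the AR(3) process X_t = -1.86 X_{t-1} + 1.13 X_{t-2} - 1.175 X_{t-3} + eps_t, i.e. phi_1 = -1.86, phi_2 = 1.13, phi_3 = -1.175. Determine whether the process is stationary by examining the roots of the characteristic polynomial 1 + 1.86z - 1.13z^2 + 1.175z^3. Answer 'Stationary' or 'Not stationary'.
\text{Not stationary}

The AR(p) characteristic polynomial is P(z) = 1 + 1.86z - 1.13z^2 + 1.175z^3.
Stationarity requires all roots to lie outside the unit circle, i.e. |z| > 1 for every root.
Degree 3: look for a simple real root z0 first, then factor out (1 - z/z0) and solve the remaining quadratic.
Testing z0 = -0.4: P(-0.4) = 1 + (1.86)(-0.4) + (-1.13)(-0.4)^2 + (1.175)(-0.4)^3
  = 1 + (-0.744) + (-0.1808) + (-0.0752) = 0.  So z_0 = -0.4 is a root, |z_0| = 0.4.
Divide out the factor (1 + 2.5 z) = (1 - z/z0) (since 1/z0 = -2.5):
  P(z) = (1 + 2.5 z)(1 + (-0.64) z + (0.47) z^2)
  [check: z-coef -0.64 - (-2.5) = 1.86; z^2-coef 0.47 - (-2.5)(-0.64) = -1.13; z^3-coef -(-2.5)(0.47) = 1.175.]
Remaining roots from the quadratic factor 1 + (-0.64) z + (0.47) z^2:
  Set 1 + (-0.64) z + (0.47) z^2 = 0, i.e. a z^2 + b z + c = 0 with a = 0.47, b = -0.64, c = 1.
  Discriminant D = b^2 - 4ac = (-0.64)^2 - 4*(0.47)*1 = 0.4096 - (1.88) = -1.4704.
  D < 0, so the roots are the complex-conjugate pair z = (-b +/- i sqrt(-D)) / (2a) = 0.6809 +/- 1.29i.
  For a conjugate pair |z|^2 = z * conj(z) = (product of roots) = c/a = 1/(0.47) = 2.12766, so |z| = sqrt(2.12766) = 1.4586 for both roots.
Moduli of all roots: 0.4000, 1.4586, 1.4586.
All moduli strictly greater than 1? No.
Verdict: Not stationary.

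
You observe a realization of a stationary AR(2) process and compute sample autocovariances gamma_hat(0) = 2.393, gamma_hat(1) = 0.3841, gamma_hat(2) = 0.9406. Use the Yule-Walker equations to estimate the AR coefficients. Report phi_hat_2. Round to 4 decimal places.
\hat\phi_{2} = 0.3770

The Yule-Walker equations for an AR(p) process read, in matrix form,
  Gamma_p phi = r_p,   with   (Gamma_p)_{ij} = gamma(|i - j|),
                       (r_p)_i = gamma(i),   i,j = 1..p.
Substitute the sample gammas (Toeplitz matrix and right-hand side of size 2):
  Gamma_p = [[2.393, 0.3841], [0.3841, 2.393]]
  r_p     = [0.3841, 0.9406]
Written out:
  2.393 phi_1 + 0.3841 phi_2 = 0.3841
  0.3841 phi_1 + 2.393 phi_2 = 0.9406
Solve by Cramer's rule:
  det = gamma(0)^2 - gamma(1)^2 = (2.393)^2 - (0.3841)^2 = 5.726449 - 0.14753281 = 5.57891619
  phi_hat_1 = [gamma(1) gamma(0) - gamma(1) gamma(2)] / det = [(0.3841)(2.393) - (0.3841)(0.9406)] / 5.57891619 = 0.55786684 / 5.57891619 = 0.1
  phi_hat_2 = [gamma(0) gamma(2) - gamma(1)^2] / det = [(2.393)(0.9406) - (0.3841)^2] / 5.57891619 = 2.10332299 / 5.57891619 = 0.377
So phi_hat = [0.1000, 0.3770].
Therefore phi_hat_2 = 0.3770.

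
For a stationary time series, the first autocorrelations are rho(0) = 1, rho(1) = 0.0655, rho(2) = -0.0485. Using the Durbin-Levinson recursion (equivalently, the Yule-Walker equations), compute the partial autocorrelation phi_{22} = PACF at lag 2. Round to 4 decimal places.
\phi_{22} = -0.0530

The PACF at lag k is phi_{kk}, the last component of the solution
to the Yule-Walker system G_k phi = r_k where
  (G_k)_{ij} = rho(|i - j|), (r_k)_i = rho(i), i,j = 1..k.
Equivalently, Durbin-Levinson gives phi_{kk} iteratively:
  phi_{11} = rho(1)
  phi_{kk} = [rho(k) - sum_{j=1..k-1} phi_{k-1,j} rho(k-j)]
            / [1 - sum_{j=1..k-1} phi_{k-1,j} rho(j)],
  phi_{k,j} = phi_{k-1,j} - phi_{kk} phi_{k-1,k-j},  j = 1..k-1.
Step k = 1:
  phi_11 = rho(1) = 0.0655.
Step k = 2:
  phi_22 = [rho(2) - phi_11 rho(1)] / [1 - phi_11 rho(1)] = [-0.0485 - (0.0655)(0.0655)] / [1 - (0.0655)(0.0655)]
         = -0.05279025 / 0.99570975 = -0.053.
Therefore phi_{22} = -0.0530.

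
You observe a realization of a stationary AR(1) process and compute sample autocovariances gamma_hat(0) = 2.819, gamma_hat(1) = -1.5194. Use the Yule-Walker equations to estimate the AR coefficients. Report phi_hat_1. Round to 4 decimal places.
\hat\phi_{1} = -0.5390

The Yule-Walker equations for an AR(p) process read, in matrix form,
  Gamma_p phi = r_p,   with   (Gamma_p)_{ij} = gamma(|i - j|),
                       (r_p)_i = gamma(i),   i,j = 1..p.
Substitute the sample gammas (Toeplitz matrix and right-hand side of size 1):
  Gamma_p = [[2.819]]
  r_p     = [-1.5194]
With p = 1 this is the single equation gamma(0) phi_1 = gamma(1):
  phi_hat_1 = gamma(1) / gamma(0) = -1.5194 / 2.819 = -0.5390.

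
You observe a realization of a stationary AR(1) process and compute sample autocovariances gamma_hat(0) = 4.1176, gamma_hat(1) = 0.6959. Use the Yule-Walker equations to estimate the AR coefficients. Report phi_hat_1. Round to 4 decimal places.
\hat\phi_{1} = 0.1690

The Yule-Walker equations for an AR(p) process read, in matrix form,
  Gamma_p phi = r_p,   with   (Gamma_p)_{ij} = gamma(|i - j|),
                       (r_p)_i = gamma(i),   i,j = 1..p.
Substitute the sample gammas (Toeplitz matrix and right-hand side of size 1):
  Gamma_p = [[4.1176]]
  r_p     = [0.6959]
With p = 1 this is the single equation gamma(0) phi_1 = gamma(1):
  phi_hat_1 = gamma(1) / gamma(0) = 0.6959 / 4.1176 = 0.1690.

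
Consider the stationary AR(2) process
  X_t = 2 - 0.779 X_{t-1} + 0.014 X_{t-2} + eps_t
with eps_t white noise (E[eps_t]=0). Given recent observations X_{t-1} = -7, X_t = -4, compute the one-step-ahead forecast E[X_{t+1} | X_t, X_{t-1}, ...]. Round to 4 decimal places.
E[X_{t+1} \mid \mathcal F_t] = 5.0180

For an AR(p) model X_t = c + sum_i phi_i X_{t-i} + eps_t, the
one-step-ahead conditional mean is
  E[X_{t+1} | X_t, ...] = c + sum_i phi_i X_{t+1-i}.
Substitute known values:
  E[X_{t+1} | ...] = 2 + (-0.779) * (-4) + (0.014) * (-7)
                   = 5.0180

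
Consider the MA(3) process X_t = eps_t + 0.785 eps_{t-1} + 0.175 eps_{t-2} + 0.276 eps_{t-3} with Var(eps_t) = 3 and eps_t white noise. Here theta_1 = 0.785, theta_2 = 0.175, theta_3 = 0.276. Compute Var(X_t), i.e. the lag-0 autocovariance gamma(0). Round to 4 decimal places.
\gamma(0) = 5.1691

For an MA(q) process X_t = eps_t + sum_i theta_i eps_{t-i} with
Var(eps_t) = sigma^2, the variance is
  gamma(0) = sigma^2 * (1 + sum_i theta_i^2).
  sum_i theta_i^2 = (0.785)^2 + (0.175)^2 + (0.276)^2 = 0.616225 + 0.030625 + 0.076176 = 0.723026.
  gamma(0) = 3 * (1 + 0.723026) = 3 * 1.723026 = 5.169078, which rounds to 5.1691.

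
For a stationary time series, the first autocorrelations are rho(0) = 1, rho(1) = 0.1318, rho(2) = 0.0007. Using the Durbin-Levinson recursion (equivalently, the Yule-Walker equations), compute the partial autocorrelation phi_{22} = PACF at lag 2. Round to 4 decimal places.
\phi_{22} = -0.0170

The PACF at lag k is phi_{kk}, the last component of the solution
to the Yule-Walker system G_k phi = r_k where
  (G_k)_{ij} = rho(|i - j|), (r_k)_i = rho(i), i,j = 1..k.
Equivalently, Durbin-Levinson gives phi_{kk} iteratively:
  phi_{11} = rho(1)
  phi_{kk} = [rho(k) - sum_{j=1..k-1} phi_{k-1,j} rho(k-j)]
            / [1 - sum_{j=1..k-1} phi_{k-1,j} rho(j)],
  phi_{k,j} = phi_{k-1,j} - phi_{kk} phi_{k-1,k-j},  j = 1..k-1.
Step k = 1:
  phi_11 = rho(1) = 0.1318.
Step k = 2:
  phi_22 = [rho(2) - phi_11 rho(1)] / [1 - phi_11 rho(1)] = [0.0007 - (0.1318)(0.1318)] / [1 - (0.1318)(0.1318)]
         = -0.01667124 / 0.98262876 = -0.017.
Therefore phi_{22} = -0.0170.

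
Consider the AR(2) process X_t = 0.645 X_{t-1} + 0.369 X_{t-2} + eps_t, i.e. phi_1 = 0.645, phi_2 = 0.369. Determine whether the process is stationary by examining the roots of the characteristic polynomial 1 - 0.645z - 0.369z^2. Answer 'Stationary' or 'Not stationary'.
\text{Not stationary}

The AR(p) characteristic polynomial is P(z) = 1 - 0.645z - 0.369z^2.
Stationarity requires all roots to lie outside the unit circle, i.e. |z| > 1 for every root.
Set 1 + (-0.645) z + (-0.369) z^2 = 0, i.e. a z^2 + b z + c = 0 with a = -0.369, b = -0.645, c = 1.
Discriminant D = b^2 - 4ac = (-0.645)^2 - 4*(-0.369)*1 = 0.416025 - (-1.476) = 1.892025.
D >= 0, so the roots are real: z = (-b +/- sqrt(D)) / (2a) = (0.645 +/- 1.375509) / (-0.738).
  z_1 = (0.645 + 1.375509) / (-0.738) = -2.7378,   |z_1| = 2.7378.
  z_2 = (0.645 - 1.375509) / (-0.738) = 0.9898,   |z_2| = 0.9898.
Moduli of all roots: 2.7378, 0.9898.
All moduli strictly greater than 1? No.
Verdict: Not stationary.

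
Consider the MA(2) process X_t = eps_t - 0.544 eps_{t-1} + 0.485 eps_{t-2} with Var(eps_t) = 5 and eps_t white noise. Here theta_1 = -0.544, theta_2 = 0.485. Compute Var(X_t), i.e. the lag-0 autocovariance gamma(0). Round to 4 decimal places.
\gamma(0) = 7.6558

For an MA(q) process X_t = eps_t + sum_i theta_i eps_{t-i} with
Var(eps_t) = sigma^2, the variance is
  gamma(0) = sigma^2 * (1 + sum_i theta_i^2).
  sum_i theta_i^2 = (-0.544)^2 + (0.485)^2 = 0.295936 + 0.235225 = 0.531161.
  gamma(0) = 5 * (1 + 0.531161) = 5 * 1.531161 = 7.655805, which rounds to 7.6558.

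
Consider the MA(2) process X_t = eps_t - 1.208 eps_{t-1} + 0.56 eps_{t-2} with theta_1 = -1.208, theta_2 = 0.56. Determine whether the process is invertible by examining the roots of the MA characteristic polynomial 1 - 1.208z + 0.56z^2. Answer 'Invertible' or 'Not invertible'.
\text{Invertible}

The MA(q) characteristic polynomial is P(z) = 1 - 1.208z + 0.56z^2.
Invertibility requires all roots to lie outside the unit circle, i.e. |z| > 1 for every root.
Set 1 + (-1.208) z + (0.56) z^2 = 0, i.e. a z^2 + b z + c = 0 with a = 0.56, b = -1.208, c = 1.
Discriminant D = b^2 - 4ac = (-1.208)^2 - 4*(0.56)*1 = 1.459264 - (2.24) = -0.780736.
D < 0, so the roots are the complex-conjugate pair z = (-b +/- i sqrt(-D)) / (2a) = 1.0786 +/- 0.7889i.
For a conjugate pair |z|^2 = z * conj(z) = (product of roots) = c/a = 1/(0.56) = 1.785714, so |z| = sqrt(1.785714) = 1.3363 for both roots.
Moduli of all roots: 1.3363, 1.3363.
All moduli strictly greater than 1? Yes.
Verdict: Invertible.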